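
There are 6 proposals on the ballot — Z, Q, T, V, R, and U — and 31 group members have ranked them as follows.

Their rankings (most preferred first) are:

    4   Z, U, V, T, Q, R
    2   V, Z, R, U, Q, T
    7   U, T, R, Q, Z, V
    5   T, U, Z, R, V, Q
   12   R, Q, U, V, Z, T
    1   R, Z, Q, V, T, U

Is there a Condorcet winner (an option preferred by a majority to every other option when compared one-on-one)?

Head-to-head results (31 voters total):
Z vs Q: Q wins 19–12.
Z vs T: Z wins 19–12.
Z vs V: Z wins 17–14.
Z vs R: R wins 20–11.
Z vs U: U wins 24–7.
Q vs T: T wins 16–15.
Q vs V: Q wins 20–11.
Q vs R: R wins 27–4.
Q vs U: U wins 18–13.
T vs V: V wins 19–12.
T vs R: T wins 16–15.
T vs U: U wins 25–6.
V vs R: R wins 25–6.
V vs U: U wins 28–3.
R vs U: U wins 16–15.
U beats each rival — Z (24–7), Q (18–13), T (25–6), V (28–3), R (16–15) — so U is the Condorcet winner.

Yes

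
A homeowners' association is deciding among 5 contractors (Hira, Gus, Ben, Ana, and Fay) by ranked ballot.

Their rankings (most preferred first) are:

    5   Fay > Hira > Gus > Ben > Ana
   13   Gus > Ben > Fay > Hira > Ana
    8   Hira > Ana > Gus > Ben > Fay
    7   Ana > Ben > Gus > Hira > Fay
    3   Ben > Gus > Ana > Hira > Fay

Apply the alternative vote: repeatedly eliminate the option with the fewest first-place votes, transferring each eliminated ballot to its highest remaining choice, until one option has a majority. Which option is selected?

Round 1: Gus 13, Hira 8, Ana 7, Fay 5, Ben 3. Ben has the fewest and is eliminated.
Round 2: Gus 16, Hira 8, Ana 7, Fay 5. Fay has the fewest and is eliminated.
Round 3: Gus 16, Hira 13, Ana 7. Ana has the fewest and is eliminated.
Round 4: Gus 23, Hira 13. Gus has a majority.

Gus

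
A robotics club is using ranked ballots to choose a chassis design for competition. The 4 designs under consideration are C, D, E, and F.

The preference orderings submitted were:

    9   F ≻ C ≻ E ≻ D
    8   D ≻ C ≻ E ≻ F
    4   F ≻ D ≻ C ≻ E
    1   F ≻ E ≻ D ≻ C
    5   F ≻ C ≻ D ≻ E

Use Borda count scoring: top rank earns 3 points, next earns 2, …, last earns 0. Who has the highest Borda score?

Borda scores:
  C: 9·2 + 8·2 + 4·1 + 0 + 5·2 = 48
  D: 9·0 + 8·3 + 4·2 + 1 + 5·1 = 38
  E: 9·1 + 8·1 + 4·0 + 2 + 5·0 = 19
  F: 9·3 + 8·0 + 4·3 + 3 + 5·3 = 57
F has the highest total.

F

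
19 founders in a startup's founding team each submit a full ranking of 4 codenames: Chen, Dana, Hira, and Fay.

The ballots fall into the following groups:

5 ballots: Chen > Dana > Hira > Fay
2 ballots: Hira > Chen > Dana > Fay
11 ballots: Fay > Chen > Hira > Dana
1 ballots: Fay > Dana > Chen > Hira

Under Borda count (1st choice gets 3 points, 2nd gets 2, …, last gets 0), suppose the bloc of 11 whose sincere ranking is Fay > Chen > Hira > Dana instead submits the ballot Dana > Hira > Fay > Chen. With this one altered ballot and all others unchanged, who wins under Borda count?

Borda totals with the altered ballot: Chen 20, Dana 47, Hira 33, Fay 14.
The switch changes the winner from Chen to Dana.

Dana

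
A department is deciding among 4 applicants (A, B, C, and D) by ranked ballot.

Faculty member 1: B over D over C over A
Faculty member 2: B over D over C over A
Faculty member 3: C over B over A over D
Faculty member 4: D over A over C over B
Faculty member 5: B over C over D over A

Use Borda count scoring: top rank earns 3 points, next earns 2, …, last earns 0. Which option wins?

B

Borda scores:
  A: 0 + 0 + 1 + 2 + 0 = 3
  B: 3 + 3 + 2 + 0 + 3 = 11
  C: 1 + 1 + 3 + 1 + 2 = 8
  D: 2 + 2 + 0 + 3 + 1 = 8
B has the highest total.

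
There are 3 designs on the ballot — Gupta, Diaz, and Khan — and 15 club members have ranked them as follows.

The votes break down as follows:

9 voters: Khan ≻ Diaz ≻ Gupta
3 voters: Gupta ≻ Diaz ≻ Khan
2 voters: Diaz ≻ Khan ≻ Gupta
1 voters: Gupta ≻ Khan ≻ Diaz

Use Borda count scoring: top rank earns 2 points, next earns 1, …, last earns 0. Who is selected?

Borda scores:
  Gupta: 9·0 + 3·2 + 2·0 + 2 = 8
  Diaz: 9·1 + 3·1 + 2·2 + 0 = 16
  Khan: 9·2 + 3·0 + 2·1 + 1 = 21
Khan has the highest total.

Khan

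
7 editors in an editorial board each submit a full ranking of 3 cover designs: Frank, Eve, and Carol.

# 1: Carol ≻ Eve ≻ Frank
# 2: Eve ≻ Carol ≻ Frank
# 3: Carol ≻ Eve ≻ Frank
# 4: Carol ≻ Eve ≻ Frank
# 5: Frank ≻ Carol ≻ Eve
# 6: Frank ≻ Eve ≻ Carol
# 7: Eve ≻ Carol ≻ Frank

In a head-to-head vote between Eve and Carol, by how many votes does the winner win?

Ballots ranking Eve above Carol: 3.
Ballots ranking Carol above Eve: 4.
Carol wins 4–3, a margin of 1.

1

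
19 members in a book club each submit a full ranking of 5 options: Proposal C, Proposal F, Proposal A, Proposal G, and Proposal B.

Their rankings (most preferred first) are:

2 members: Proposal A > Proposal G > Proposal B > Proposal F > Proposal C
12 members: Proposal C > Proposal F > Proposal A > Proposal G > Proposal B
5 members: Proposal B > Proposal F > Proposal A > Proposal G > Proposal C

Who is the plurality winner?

First-place vote totals:
  Proposal C: 12
  Proposal F: 0
  Proposal A: 2
  Proposal G: 0
  Proposal B: 5
Proposal C has the most first-place votes.

Proposal C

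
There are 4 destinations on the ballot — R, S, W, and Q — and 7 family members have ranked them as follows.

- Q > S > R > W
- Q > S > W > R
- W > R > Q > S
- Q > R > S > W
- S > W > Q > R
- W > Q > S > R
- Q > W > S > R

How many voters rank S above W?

4

Ballots ranking S above W: 4.
Ballots ranking W above S: 3.
So 4 of 7 voters prefer S to W.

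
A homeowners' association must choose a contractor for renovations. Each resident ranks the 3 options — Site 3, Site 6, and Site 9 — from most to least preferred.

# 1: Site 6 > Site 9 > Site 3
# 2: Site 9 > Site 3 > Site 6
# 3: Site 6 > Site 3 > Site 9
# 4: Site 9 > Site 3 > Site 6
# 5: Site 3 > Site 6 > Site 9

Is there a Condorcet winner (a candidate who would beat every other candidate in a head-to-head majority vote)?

Head-to-head results (5 voters total):
Site 3 vs Site 6: Site 3 wins 3–2.
Site 3 vs Site 9: Site 9 wins 3–2.
Site 6 vs Site 9: Site 6 wins 3–2.
No candidate beats all others: Site 3 beats Site 6 beats Site 9 beats Site 3, a majority cycle.

No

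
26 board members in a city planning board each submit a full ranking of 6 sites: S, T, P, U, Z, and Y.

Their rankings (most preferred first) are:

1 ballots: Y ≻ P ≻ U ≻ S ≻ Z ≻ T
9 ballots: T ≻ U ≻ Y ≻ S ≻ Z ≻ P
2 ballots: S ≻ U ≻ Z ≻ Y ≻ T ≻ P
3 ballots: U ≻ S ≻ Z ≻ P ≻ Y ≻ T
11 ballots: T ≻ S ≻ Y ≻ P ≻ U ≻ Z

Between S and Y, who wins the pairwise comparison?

S

Ballots ranking S above Y: 2+3+11 = 16.
Ballots ranking Y above S: 1+9 = 10.
S wins the head-to-head, 16–10.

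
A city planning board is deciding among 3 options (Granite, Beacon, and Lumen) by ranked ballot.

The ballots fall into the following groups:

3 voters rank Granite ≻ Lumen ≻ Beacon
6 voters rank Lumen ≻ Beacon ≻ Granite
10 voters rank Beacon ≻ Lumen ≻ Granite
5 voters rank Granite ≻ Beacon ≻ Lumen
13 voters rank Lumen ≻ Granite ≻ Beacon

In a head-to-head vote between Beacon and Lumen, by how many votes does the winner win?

7

Ballots ranking Beacon above Lumen: 10+5 = 15.
Ballots ranking Lumen above Beacon: 3+6+13 = 22.
Lumen wins 22–15, a margin of 7.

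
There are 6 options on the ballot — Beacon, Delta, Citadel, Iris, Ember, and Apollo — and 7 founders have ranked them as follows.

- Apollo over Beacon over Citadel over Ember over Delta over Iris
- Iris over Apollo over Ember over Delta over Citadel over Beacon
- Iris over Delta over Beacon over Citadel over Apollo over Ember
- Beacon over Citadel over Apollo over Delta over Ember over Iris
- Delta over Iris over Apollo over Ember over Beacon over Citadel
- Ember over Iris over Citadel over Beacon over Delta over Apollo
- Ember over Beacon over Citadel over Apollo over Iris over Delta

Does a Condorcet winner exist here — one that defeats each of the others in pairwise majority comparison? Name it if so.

Head-to-head results (7 voters total):
Beacon vs Delta: Beacon wins 4–3.
Beacon vs Citadel: Beacon wins 5–2.
Beacon vs Iris: Iris wins 4–3.
Beacon vs Ember: Ember wins 4–3.
Beacon vs Apollo: Beacon wins 4–3.
Delta vs Citadel: Citadel wins 4–3.
Delta vs Iris: Iris wins 4–3.
Delta vs Ember: Ember wins 4–3.
Delta vs Apollo: Apollo wins 4–3.
Citadel vs Iris: Iris wins 4–3.
Citadel vs Ember: Ember wins 4–3.
Citadel vs Apollo: Citadel wins 4–3.
Iris vs Ember: Ember wins 4–3.
Iris vs Apollo: Iris wins 4–3.
Ember vs Apollo: Apollo wins 5–2.
No candidate beats all others: Beacon beats Apollo beats Ember beats Beacon, a majority cycle.

No Condorcet winner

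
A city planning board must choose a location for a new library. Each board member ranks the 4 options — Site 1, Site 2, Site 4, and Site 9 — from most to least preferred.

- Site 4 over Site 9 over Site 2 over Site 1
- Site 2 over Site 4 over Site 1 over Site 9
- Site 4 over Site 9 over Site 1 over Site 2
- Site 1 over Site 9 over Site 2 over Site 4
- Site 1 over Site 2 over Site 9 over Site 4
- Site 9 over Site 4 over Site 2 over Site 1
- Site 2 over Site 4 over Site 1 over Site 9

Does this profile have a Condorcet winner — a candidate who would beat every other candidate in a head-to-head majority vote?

Head-to-head results (7 voters total):
Site 1 vs Site 2: Site 2 wins 4–3.
Site 1 vs Site 4: Site 4 wins 5–2.
Site 1 vs Site 9: Site 1 wins 4–3.
Site 2 vs Site 4: Site 2 wins 4–3.
Site 2 vs Site 9: Site 9 wins 4–3.
Site 4 vs Site 9: Site 4 wins 4–3.
No candidate beats all others: Site 1 beats Site 9 beats Site 2 beats Site 1, a majority cycle.

No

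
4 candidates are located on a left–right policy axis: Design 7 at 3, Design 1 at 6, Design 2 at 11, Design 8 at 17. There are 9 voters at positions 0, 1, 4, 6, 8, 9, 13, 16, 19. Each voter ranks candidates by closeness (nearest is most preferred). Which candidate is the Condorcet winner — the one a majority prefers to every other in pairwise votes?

With single-peaked preferences on a line, the Condorcet winner is the candidate closest to the median voter.
The median voter (position 8) is closest to Design 1 at 6.
Check: Design 1 vs Design 8 — voters closer to Design 1: 6 of 9.

Design 1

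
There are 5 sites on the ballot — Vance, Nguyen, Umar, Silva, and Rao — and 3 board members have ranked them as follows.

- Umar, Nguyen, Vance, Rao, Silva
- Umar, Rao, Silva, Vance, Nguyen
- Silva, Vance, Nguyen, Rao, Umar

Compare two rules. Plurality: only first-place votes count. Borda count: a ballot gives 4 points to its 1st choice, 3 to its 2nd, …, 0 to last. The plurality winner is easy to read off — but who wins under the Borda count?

Plurality first-place counts: Vance 0, Nguyen 0, Umar 2, Silva 1, Rao 0 → Umar.
Borda totals: Vance 6, Nguyen 5, Umar 8, Silva 6, Rao 5 → Umar.

Umar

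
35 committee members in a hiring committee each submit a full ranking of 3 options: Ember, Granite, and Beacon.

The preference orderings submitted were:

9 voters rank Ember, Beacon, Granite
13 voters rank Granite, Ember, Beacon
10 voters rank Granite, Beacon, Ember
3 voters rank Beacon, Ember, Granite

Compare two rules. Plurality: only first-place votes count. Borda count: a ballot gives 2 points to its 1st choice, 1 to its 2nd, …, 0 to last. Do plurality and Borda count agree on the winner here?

Plurality first-place counts: Ember 9, Granite 23, Beacon 3 → Granite.
Borda totals: Ember 34, Granite 46, Beacon 25 → Granite.
The two rules agree on Granite.

Yes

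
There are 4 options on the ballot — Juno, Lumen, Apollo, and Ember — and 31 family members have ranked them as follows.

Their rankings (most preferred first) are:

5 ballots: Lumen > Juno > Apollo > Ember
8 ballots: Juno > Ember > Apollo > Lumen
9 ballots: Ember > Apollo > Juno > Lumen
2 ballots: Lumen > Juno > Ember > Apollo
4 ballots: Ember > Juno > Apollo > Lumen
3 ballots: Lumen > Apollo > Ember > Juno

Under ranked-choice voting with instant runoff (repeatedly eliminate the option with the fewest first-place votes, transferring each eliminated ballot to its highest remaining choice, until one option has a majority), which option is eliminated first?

Apollo

Round 1: Ember 13, Lumen 10, Juno 8, Apollo 0. Apollo has the fewest and is eliminated.
Round 2: Ember 13, Lumen 10, Juno 8. Juno has the fewest and is eliminated.
Round 3: Ember 21, Lumen 10. Ember has a majority.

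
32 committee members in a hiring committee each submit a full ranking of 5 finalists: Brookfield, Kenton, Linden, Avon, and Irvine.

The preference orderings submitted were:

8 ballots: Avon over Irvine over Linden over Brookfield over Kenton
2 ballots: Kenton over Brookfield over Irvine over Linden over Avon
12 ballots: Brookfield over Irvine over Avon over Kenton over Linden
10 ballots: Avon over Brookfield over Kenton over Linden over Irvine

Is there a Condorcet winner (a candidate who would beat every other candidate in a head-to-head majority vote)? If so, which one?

Avon

Head-to-head results (32 voters total):
Brookfield vs Kenton: Brookfield wins 30–2.
Brookfield vs Linden: Brookfield wins 24–8.
Brookfield vs Avon: Avon wins 18–14.
Brookfield vs Irvine: Brookfield wins 24–8.
Kenton vs Linden: Kenton wins 24–8.
Kenton vs Avon: Avon wins 30–2.
Kenton vs Irvine: Irvine wins 20–12.
Linden vs Avon: Avon wins 30–2.
Linden vs Irvine: Irvine wins 22–10.
Avon vs Irvine: Avon wins 18–14.
Avon beats each rival — Brookfield (18–14), Kenton (30–2), Linden (30–2), Irvine (18–14) — so Avon is the Condorcet winner.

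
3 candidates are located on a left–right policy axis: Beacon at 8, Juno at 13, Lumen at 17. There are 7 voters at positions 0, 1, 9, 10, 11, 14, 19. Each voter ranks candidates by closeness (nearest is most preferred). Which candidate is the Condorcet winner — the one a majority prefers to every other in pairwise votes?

With single-peaked preferences on a line, the Condorcet winner is the candidate closest to the median voter.
The median voter (position 10) is closest to Beacon at 8.
Check: Beacon vs Lumen — voters closer to Beacon: 5 of 7.

Beacon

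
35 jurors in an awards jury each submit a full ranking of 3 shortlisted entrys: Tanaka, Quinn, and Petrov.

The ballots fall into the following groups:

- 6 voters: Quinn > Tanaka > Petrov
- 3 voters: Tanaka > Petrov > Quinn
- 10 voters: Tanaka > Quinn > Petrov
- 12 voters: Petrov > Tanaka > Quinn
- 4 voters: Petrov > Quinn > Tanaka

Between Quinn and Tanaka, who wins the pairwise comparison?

Ballots ranking Quinn above Tanaka: 6+4 = 10.
Ballots ranking Tanaka above Quinn: 3+10+12 = 25.
Tanaka wins the head-to-head, 25–10.

Tanaka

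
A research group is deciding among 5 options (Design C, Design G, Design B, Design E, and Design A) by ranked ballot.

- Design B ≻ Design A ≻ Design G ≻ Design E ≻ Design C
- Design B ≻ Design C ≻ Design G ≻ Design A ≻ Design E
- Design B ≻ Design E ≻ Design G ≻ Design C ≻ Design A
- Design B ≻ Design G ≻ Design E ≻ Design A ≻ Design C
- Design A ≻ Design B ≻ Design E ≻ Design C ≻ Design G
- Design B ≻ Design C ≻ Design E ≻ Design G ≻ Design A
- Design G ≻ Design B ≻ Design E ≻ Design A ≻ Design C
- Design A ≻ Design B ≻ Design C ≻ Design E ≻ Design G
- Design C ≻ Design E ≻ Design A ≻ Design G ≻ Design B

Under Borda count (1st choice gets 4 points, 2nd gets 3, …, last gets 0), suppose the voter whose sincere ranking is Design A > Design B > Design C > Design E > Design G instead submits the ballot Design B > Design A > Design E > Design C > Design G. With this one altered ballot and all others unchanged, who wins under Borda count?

Design B

Borda totals with the altered ballot: Design C 13, Design G 15, Design B 30, Design E 17, Design A 15.
The winner is unchanged: still Design B.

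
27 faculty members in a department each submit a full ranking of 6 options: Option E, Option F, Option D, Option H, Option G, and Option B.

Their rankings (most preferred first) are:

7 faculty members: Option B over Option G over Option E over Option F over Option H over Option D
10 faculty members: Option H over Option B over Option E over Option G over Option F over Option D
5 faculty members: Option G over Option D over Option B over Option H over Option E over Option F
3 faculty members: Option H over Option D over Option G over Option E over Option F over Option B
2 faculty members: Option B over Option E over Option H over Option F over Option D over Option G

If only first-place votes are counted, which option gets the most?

First-place vote totals:
  Option E: 0
  Option F: 0
  Option D: 0
  Option H: 13
  Option G: 5
  Option B: 9
Option H has the most first-place votes.

Option H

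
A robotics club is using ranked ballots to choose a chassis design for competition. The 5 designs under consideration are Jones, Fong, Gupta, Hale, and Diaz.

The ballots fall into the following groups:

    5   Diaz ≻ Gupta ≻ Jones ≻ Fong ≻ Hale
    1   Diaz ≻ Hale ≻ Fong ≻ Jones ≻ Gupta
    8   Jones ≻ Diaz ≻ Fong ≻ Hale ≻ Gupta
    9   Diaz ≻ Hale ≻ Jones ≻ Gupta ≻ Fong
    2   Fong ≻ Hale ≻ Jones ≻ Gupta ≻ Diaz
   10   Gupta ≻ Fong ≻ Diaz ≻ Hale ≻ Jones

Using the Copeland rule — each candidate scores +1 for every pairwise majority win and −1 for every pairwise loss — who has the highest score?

Diaz

Pairwise results:
  Jones vs Fong: Jones wins 22–13.
  Jones vs Gupta: Jones wins 20–15.
  Jones vs Hale: Hale wins 22–13.
  Jones vs Diaz: Diaz wins 25–10.
  Fong vs Gupta: Gupta wins 24–11.
  Fong vs Hale: Fong wins 25–10.
  Fong vs Diaz: Diaz wins 23–12.
  Gupta vs Hale: Hale wins 20–15.
  Gupta vs Diaz: Diaz wins 23–12.
  Hale vs Diaz: Diaz wins 33–2.
Copeland scores (wins − losses):
  Jones: 2 − 2 = 0
  Fong: 1 − 3 = -2
  Gupta: 1 − 3 = -2
  Hale: 2 − 2 = 0
  Diaz: 4 − 0 = 4
Diaz has the best Copeland score.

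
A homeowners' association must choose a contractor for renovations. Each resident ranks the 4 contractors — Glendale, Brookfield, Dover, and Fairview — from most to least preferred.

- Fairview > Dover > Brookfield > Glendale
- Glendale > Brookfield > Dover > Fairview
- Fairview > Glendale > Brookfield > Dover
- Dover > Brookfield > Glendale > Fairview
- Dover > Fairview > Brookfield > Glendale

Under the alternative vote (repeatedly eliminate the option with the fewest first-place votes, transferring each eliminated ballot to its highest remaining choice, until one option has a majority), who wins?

Dover

Round 1: Dover 2, Fairview 2, Glendale 1, Brookfield 0. Brookfield has the fewest and is eliminated.
Round 2: Dover 2, Fairview 2, Glendale 1. Glendale has the fewest and is eliminated.
Round 3: Dover 3, Fairview 2. Dover has a majority.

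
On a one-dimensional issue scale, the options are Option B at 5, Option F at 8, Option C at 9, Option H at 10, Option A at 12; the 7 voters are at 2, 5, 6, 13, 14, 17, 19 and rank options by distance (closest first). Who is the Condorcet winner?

Option A

With single-peaked preferences on a line, the Condorcet winner is the candidate closest to the median voter.
The median voter (position 13) is closest to Option A at 12.
Check: Option A vs Option C — voters closer to Option A: 4 of 7.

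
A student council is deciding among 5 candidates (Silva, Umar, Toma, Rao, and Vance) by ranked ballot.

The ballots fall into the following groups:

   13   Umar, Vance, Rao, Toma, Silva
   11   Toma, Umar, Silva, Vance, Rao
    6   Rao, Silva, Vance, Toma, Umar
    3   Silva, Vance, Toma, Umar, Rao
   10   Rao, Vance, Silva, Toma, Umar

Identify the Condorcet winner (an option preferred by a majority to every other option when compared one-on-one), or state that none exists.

There is no Condorcet winner

Head-to-head results (43 voters total):
Silva vs Umar: Umar wins 24–19.
Silva vs Toma: Toma wins 24–19.
Silva vs Rao: Rao wins 29–14.
Silva vs Vance: Vance wins 23–20.
Umar vs Toma: Toma wins 30–13.
Umar vs Rao: Umar wins 27–16.
Umar vs Vance: Umar wins 24–19.
Toma vs Rao: Rao wins 29–14.
Toma vs Vance: Vance wins 32–11.
Rao vs Vance: Vance wins 27–16.
No candidate beats all others: Umar beats Rao beats Toma beats Umar, a majority cycle.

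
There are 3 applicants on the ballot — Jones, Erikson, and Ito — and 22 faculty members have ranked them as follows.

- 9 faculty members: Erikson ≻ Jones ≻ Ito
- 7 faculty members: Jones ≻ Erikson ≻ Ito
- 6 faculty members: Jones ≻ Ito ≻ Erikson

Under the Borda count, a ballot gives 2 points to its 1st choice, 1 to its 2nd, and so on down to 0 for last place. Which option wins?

Borda scores:
  Jones: 9·1 + 7·2 + 6·2 = 35
  Erikson: 9·2 + 7·1 + 6·0 = 25
  Ito: 9·0 + 7·0 + 6·1 = 6
Jones has the highest total.

Jones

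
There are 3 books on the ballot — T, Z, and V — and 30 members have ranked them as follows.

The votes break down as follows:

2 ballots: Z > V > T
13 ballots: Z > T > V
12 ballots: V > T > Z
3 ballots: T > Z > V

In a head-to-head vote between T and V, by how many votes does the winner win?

2

Ballots ranking T above V: 13+3 = 16.
Ballots ranking V above T: 2+12 = 14.
T wins 16–14, a margin of 2.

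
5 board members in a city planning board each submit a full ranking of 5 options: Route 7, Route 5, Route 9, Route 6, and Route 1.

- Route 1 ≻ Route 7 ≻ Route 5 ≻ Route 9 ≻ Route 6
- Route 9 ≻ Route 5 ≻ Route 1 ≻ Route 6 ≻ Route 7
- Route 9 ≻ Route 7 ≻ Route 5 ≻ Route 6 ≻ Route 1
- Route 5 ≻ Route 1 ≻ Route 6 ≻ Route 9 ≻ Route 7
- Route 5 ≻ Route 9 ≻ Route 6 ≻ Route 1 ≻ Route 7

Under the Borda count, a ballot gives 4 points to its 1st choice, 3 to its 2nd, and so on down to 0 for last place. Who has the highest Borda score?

Borda scores:
  Route 7: 3 + 0 + 3 + 0 + 0 = 6
  Route 5: 2 + 3 + 2 + 4 + 4 = 15
  Route 9: 1 + 4 + 4 + 1 + 3 = 13
  Route 6: 0 + 1 + 1 + 2 + 2 = 6
  Route 1: 4 + 2 + 0 + 3 + 1 = 10
Route 5 has the highest total.

Route 5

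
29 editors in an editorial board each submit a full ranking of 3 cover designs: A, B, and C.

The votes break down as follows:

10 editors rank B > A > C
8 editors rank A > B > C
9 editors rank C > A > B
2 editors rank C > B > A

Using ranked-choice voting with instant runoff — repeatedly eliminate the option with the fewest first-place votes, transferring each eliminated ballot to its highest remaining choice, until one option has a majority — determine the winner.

B

Round 1: C 11, B 10, A 8. A has the fewest and is eliminated.
Round 2: B 18, C 11. B has a majority.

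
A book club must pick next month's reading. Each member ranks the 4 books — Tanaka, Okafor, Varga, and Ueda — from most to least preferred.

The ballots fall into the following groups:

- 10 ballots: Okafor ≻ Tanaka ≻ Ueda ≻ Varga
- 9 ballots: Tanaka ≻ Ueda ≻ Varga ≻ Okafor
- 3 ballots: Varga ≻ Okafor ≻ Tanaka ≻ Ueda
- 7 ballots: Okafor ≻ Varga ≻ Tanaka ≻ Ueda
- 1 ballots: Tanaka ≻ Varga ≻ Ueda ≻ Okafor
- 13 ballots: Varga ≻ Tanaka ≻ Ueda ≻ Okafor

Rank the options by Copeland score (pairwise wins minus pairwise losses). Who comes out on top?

Pairwise results:
  Tanaka vs Okafor: Tanaka wins 23–20.
  Tanaka vs Varga: Varga wins 23–20.
  Tanaka vs Ueda: Tanaka wins 43–0.
  Okafor vs Varga: Varga wins 26–17.
  Okafor vs Ueda: Ueda wins 23–20.
  Varga vs Ueda: Varga wins 24–19.
Copeland scores (wins − losses):
  Tanaka: 2 − 1 = 1
  Okafor: 0 − 3 = -3
  Varga: 3 − 0 = 3
  Ueda: 1 − 2 = -1
Varga has the best Copeland score.

Varga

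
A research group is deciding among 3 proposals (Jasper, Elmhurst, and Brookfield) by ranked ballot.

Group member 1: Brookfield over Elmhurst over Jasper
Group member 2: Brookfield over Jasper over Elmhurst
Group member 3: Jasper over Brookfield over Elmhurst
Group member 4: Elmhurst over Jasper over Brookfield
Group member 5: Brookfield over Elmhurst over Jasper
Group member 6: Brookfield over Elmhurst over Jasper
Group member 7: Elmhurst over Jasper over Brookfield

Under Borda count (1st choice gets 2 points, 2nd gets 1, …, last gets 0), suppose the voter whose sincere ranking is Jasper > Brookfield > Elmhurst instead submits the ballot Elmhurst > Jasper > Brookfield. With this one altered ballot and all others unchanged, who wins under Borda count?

Borda totals with the altered ballot: Jasper 4, Elmhurst 9, Brookfield 8.
The switch changes the winner from Brookfield to Elmhurst.

Elmhurst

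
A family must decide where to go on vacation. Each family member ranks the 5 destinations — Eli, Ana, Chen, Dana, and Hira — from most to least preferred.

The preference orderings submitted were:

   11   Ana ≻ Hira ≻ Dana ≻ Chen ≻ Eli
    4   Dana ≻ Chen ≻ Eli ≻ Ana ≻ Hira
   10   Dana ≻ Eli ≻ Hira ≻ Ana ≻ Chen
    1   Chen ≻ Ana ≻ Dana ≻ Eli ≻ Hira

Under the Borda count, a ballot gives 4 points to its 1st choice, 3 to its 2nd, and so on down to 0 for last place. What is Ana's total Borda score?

61

Borda scores:
  Eli: 11·0 + 4·2 + 10·3 + 1 = 39
  Ana: 11·4 + 4·1 + 10·1 + 3 = 61
  Chen: 11·1 + 4·3 + 10·0 + 4 = 27
  Dana: 11·2 + 4·4 + 10·4 + 2 = 80
  Hira: 11·3 + 4·0 + 10·2 + 0 = 53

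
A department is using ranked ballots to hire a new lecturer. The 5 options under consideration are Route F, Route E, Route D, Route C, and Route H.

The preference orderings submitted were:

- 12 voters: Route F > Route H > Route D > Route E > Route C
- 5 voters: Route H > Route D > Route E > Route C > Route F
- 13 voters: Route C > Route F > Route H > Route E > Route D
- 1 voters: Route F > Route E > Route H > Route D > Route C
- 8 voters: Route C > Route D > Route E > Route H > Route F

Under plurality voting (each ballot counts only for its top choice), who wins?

Route C

First-place vote totals:
  Route F: 13
  Route E: 0
  Route D: 0
  Route C: 21
  Route H: 5
Route C has the most first-place votes.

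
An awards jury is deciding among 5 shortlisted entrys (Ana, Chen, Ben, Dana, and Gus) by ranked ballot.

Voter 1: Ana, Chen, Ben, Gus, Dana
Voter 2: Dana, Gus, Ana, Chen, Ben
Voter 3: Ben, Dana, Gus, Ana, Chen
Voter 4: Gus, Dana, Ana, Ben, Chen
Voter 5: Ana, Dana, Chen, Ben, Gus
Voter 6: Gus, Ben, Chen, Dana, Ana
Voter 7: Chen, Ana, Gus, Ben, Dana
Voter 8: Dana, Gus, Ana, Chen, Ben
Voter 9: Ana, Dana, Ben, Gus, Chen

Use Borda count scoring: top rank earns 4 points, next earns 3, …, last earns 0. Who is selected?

Ana

Borda scores:
  Ana: 4 + 2 + 1 + 2 + 4 + 0 + 3 + 2 + 4 = 22
  Chen: 3 + 1 + 0 + 0 + 2 + 2 + 4 + 1 + 0 = 13
  Ben: 2 + 0 + 4 + 1 + 1 + 3 + 1 + 0 + 2 = 14
  Dana: 0 + 4 + 3 + 3 + 3 + 1 + 0 + 4 + 3 = 21
  Gus: 1 + 3 + 2 + 4 + 0 + 4 + 2 + 3 + 1 = 20
Ana has the highest total.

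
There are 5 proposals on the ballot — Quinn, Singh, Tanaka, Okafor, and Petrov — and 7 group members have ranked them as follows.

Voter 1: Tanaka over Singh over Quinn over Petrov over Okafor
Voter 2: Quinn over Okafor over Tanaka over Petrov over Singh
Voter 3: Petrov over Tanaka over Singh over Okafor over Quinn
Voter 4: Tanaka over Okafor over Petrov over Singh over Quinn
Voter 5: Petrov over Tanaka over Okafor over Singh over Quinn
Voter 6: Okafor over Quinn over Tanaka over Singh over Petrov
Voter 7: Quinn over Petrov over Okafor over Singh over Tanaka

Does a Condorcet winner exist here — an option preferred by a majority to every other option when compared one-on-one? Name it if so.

Tanaka

Head-to-head results (7 voters total):
Quinn vs Singh: Singh wins 4–3.
Quinn vs Tanaka: Tanaka wins 4–3.
Quinn vs Okafor: Okafor wins 4–3.
Quinn vs Petrov: Quinn wins 4–3.
Singh vs Tanaka: Tanaka wins 6–1.
Singh vs Okafor: Okafor wins 5–2.
Singh vs Petrov: Petrov wins 5–2.
Tanaka vs Okafor: Tanaka wins 4–3.
Tanaka vs Petrov: Tanaka wins 4–3.
Okafor vs Petrov: Petrov wins 4–3.
Tanaka beats each rival — Quinn (4–3), Singh (6–1), Okafor (4–3), Petrov (4–3) — so Tanaka is the Condorcet winner.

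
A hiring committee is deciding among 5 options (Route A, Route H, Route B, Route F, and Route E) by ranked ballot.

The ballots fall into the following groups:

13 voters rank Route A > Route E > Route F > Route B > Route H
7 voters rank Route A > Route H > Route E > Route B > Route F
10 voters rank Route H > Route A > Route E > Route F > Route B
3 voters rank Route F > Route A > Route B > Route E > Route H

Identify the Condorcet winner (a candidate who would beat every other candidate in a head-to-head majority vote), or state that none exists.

Route A

Head-to-head results (33 voters total):
Route A vs Route H: Route A wins 23–10.
Route A vs Route B: Route A wins 33–0.
Route A vs Route F: Route A wins 30–3.
Route A vs Route E: Route A wins 33–0.
Route H vs Route B: Route H wins 17–16.
Route H vs Route F: Route H wins 17–16.
Route H vs Route E: Route H wins 17–16.
Route B vs Route F: Route F wins 26–7.
Route B vs Route E: Route E wins 30–3.
Route F vs Route E: Route E wins 30–3.
Route A beats each rival — Route H (23–10), Route B (33–0), Route F (30–3), Route E (33–0) — so Route A is the Condorcet winner.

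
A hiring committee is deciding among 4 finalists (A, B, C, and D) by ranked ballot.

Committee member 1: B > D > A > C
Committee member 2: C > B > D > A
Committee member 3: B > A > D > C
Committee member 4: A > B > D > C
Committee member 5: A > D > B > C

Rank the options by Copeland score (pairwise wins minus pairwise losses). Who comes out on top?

Pairwise results:
  A vs B: B wins 3–2.
  A vs C: A wins 4–1.
  A vs D: A wins 3–2.
  B vs C: B wins 4–1.
  B vs D: B wins 4–1.
  C vs D: D wins 4–1.
Copeland scores (wins − losses):
  A: 2 − 1 = 1
  B: 3 − 0 = 3
  C: 0 − 3 = -3
  D: 1 − 2 = -1
B has the best Copeland score.

B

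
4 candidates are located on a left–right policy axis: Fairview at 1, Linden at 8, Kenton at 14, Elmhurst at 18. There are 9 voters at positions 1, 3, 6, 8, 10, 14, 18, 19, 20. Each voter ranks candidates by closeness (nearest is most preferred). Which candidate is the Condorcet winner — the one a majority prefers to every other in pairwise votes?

With single-peaked preferences on a line, the Condorcet winner is the candidate closest to the median voter.
The median voter (position 10) is closest to Linden at 8.
Check: Linden vs Kenton — voters closer to Linden: 5 of 9.

Linden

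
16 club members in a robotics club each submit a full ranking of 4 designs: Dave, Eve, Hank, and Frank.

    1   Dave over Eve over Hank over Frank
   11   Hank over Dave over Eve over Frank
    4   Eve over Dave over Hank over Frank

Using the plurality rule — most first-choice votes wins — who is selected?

Hank

First-place vote totals:
  Dave: 1
  Eve: 4
  Hank: 11
  Frank: 0
Hank has the most first-place votes.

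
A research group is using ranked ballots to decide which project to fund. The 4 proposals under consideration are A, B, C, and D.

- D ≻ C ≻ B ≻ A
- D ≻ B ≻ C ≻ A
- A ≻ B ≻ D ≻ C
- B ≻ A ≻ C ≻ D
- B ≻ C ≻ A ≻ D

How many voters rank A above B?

Ballots ranking A above B: 1.
Ballots ranking B above A: 4.
So 1 of 5 voters prefer A to B.

1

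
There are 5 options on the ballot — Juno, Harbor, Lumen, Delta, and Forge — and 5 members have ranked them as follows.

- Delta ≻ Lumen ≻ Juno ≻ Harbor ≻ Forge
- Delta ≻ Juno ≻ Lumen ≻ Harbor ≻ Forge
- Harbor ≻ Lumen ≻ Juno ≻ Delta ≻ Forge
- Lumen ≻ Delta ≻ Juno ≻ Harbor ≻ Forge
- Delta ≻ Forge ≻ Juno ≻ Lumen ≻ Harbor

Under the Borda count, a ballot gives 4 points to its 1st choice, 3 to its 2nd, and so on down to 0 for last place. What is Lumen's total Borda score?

Borda scores:
  Juno: 2 + 3 + 2 + 2 + 2 = 11
  Harbor: 1 + 1 + 4 + 1 + 0 = 7
  Lumen: 3 + 2 + 3 + 4 + 1 = 13
  Delta: 4 + 4 + 1 + 3 + 4 = 16
  Forge: 0 + 0 + 0 + 0 + 3 = 3

13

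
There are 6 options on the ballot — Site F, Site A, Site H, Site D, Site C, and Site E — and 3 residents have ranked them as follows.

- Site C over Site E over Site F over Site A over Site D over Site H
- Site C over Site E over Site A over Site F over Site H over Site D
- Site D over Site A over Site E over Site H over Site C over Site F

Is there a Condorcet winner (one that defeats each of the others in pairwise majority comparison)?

Yes

Head-to-head results (3 voters total):
Site F vs Site A: Site A wins 2–1.
Site F vs Site H: Site F wins 2–1.
Site F vs Site D: Site F wins 2–1.
Site F vs Site C: Site C wins 3–0.
Site F vs Site E: Site E wins 3–0.
Site A vs Site H: Site A wins 3–0.
Site A vs Site D: Site A wins 2–1.
Site A vs Site C: Site C wins 2–1.
Site A vs Site E: Site E wins 2–1.
Site H vs Site D: Site D wins 2–1.
Site H vs Site C: Site C wins 2–1.
Site H vs Site E: Site E wins 3–0.
Site D vs Site C: Site C wins 2–1.
Site D vs Site E: Site E wins 2–1.
Site C vs Site E: Site C wins 2–1.
Site C beats each rival — Site F (3–0), Site A (2–1), Site H (2–1), Site D (2–1), Site E (2–1) — so Site C is the Condorcet winner.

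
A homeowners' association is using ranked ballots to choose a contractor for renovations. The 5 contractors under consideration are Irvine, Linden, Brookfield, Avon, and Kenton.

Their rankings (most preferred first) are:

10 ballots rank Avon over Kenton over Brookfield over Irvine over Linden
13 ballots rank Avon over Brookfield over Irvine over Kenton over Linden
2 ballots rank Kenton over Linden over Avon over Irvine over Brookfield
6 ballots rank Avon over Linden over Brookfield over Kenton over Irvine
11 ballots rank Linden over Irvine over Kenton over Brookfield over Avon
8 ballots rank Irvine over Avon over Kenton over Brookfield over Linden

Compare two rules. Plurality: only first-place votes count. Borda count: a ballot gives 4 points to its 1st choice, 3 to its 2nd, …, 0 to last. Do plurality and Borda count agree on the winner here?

Plurality first-place counts: Irvine 8, Linden 11, Brookfield 0, Avon 29, Kenton 2 → Avon.
Borda totals: Irvine 103, Linden 68, Brookfield 90, Avon 144, Kenton 95 → Avon.
The two rules agree on Avon.

Yes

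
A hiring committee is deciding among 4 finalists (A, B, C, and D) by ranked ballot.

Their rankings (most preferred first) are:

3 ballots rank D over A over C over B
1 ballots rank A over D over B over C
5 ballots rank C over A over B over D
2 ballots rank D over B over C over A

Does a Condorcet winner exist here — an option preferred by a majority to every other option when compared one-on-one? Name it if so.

No Condorcet winner

Head-to-head results (11 voters total):
A vs B: A wins 9–2.
A vs C: C wins 7–4.
A vs D: A wins 6–5.
B vs C: C wins 8–3.
B vs D: D wins 6–5.
C vs D: D wins 6–5.
No candidate beats all others: A beats D beats C beats A, a majority cycle.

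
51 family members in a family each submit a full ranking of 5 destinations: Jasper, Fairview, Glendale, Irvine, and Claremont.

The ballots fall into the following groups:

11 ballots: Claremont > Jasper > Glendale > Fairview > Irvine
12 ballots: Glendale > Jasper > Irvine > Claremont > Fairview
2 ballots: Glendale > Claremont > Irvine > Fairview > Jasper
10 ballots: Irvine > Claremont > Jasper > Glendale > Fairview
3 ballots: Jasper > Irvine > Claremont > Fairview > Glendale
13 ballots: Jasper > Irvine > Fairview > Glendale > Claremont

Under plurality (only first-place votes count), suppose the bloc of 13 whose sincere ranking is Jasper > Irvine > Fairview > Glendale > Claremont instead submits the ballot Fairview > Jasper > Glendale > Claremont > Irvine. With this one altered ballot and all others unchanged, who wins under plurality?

Glendale

First-place totals with the altered ballot: Jasper 3, Fairview 13, Glendale 14, Irvine 10, Claremont 11.
The switch changes the winner from Jasper to Glendale.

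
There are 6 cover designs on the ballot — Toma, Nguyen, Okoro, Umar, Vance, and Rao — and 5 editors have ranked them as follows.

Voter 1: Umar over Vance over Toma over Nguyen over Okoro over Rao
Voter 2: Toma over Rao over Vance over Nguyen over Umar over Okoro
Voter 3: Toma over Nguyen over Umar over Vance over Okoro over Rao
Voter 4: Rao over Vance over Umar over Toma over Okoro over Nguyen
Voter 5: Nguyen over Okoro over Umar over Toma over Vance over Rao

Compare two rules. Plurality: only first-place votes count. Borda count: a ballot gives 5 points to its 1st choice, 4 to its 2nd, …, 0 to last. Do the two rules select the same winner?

Plurality first-place counts: Toma 2, Nguyen 1, Okoro 0, Umar 1, Vance 0, Rao 1 → Toma.
Borda totals: Toma 17, Nguyen 13, Okoro 7, Umar 15, Vance 14, Rao 9 → Toma.
The two rules agree on Toma.

Yes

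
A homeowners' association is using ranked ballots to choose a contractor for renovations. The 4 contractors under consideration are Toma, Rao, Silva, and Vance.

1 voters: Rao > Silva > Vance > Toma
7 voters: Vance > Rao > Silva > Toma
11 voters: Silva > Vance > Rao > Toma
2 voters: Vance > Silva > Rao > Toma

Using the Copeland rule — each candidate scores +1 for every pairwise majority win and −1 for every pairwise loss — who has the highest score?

Pairwise results:
  Toma vs Rao: Rao wins 21–0.
  Toma vs Silva: Silva wins 21–0.
  Toma vs Vance: Vance wins 21–0.
  Rao vs Silva: Silva wins 13–8.
  Rao vs Vance: Vance wins 20–1.
  Silva vs Vance: Silva wins 12–9.
Copeland scores (wins − losses):
  Toma: 0 − 3 = -3
  Rao: 1 − 2 = -1
  Silva: 3 − 0 = 3
  Vance: 2 − 1 = 1
Silva has the best Copeland score.

Silva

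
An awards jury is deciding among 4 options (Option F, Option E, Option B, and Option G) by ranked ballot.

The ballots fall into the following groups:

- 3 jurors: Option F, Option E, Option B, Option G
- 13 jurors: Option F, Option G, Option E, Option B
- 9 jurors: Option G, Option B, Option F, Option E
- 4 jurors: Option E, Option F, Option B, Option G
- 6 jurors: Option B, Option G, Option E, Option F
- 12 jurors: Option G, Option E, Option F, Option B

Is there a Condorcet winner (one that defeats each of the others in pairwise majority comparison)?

Yes

Head-to-head results (47 voters total):
Option F vs Option E: Option F wins 25–22.
Option F vs Option B: Option F wins 32–15.
Option F vs Option G: Option G wins 27–20.
Option E vs Option B: Option E wins 32–15.
Option E vs Option G: Option G wins 40–7.
Option B vs Option G: Option G wins 34–13.
Option G beats each rival — Option F (27–20), Option E (40–7), Option B (34–13) — so Option G is the Condorcet winner.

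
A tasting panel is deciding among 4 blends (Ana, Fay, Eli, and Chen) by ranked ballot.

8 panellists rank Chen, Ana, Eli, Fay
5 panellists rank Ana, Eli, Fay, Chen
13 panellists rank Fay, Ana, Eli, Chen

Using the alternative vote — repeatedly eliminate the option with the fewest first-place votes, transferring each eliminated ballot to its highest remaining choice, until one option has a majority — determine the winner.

Fay

Round 1: Fay 13, Chen 8, Ana 5, Eli 0. Eli has the fewest and is eliminated.
Round 2: Fay 13, Chen 8, Ana 5. Ana has the fewest and is eliminated.
Round 3: Fay 18, Chen 8. Fay has a majority.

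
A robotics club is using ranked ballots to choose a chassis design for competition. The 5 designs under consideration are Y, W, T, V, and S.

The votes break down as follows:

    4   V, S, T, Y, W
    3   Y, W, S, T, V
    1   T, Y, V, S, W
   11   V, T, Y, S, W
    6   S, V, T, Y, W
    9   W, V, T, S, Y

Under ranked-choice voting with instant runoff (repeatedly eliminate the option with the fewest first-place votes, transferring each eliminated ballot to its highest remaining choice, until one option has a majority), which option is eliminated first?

T

Round 1: V 15, W 9, S 6, Y 3, T 1. T has the fewest and is eliminated.
Round 2: V 15, W 9, S 6, Y 4. Y has the fewest and is eliminated.
Round 3: V 16, W 12, S 6. S has the fewest and is eliminated.
Round 4: V 22, W 12. V has a majority.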